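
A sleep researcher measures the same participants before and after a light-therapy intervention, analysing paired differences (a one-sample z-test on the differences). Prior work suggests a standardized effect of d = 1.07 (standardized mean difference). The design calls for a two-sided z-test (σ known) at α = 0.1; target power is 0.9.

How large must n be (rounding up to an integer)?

Set Φ(δ − 1.645) = 0.9; then δ − 1.645 = Φ⁻¹(0.9) = 1.282, giving δ = 2.926.
(For δ > 0 the lower-tail rejection region contributes negligibly to power, so the one-term inversion is standard.)
δ = d·√n ⇒ n = (δ/d)² = (2.926 / 1.07)² = 7.48.
Round up to the next whole unit.

n = 8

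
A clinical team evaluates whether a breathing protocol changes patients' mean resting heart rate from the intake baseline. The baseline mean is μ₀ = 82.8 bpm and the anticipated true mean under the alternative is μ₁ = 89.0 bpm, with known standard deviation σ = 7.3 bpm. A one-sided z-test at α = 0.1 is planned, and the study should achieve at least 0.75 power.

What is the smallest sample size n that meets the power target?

n = 6

Standardized effect: d = |μ₁ − μ₀| / σ = |89.0 − 82.8| / 7.3 = 0.8493
For power 0.75 need Φ(δ − z_{0.1}) = 0.75, so δ = z_{0.1} + z_{0.25} = 1.282 + 0.674 = 1.956.
δ = d·√n ⇒ n = (δ/d)² = (1.956 / 0.8493)² = 5.30.
Rounding up, n = 6.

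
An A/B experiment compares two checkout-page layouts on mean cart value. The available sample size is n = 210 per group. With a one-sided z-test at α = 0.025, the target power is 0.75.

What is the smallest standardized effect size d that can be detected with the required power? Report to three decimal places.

d ≈ 0.257

Need Φ(δ − 1.960) = 0.75, so δ = 1.960 + 0.674 = 2.634.
δ = d·√(n/2) ⇒ d = δ/√(n/2) = 2.634/√(210/2) = 0.2571.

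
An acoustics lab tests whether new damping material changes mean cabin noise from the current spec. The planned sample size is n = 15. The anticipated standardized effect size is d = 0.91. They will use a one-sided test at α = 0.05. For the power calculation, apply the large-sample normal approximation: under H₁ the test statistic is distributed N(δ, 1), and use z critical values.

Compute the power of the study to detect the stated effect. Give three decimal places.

Noncentrality parameter: δ = d·√n = 0.91 × √15 = 3.5244
One-sided α = 0.05 → critical value z_{0.05} = 1.645.
Power = P(Z > 1.645 − δ) = Φ(1.880) = 0.9699.

Power ≈ 0.970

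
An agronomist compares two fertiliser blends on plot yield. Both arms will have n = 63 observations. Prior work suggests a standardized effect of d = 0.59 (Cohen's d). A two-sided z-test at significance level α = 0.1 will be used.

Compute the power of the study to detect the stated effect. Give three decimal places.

Noncentrality parameter: δ = d·√(n/2) = 0.59 × √(63/2) = 3.3114
Critical value for a two-sided test at α = 0.1: z_{α/2} = 1.645.
Power = Φ(δ − 1.645) + Φ(−δ − 1.645) = Φ(1.667) + Φ(-4.956) = 0.9522 + 0.0000 = 0.9522.

Power ≈ 0.952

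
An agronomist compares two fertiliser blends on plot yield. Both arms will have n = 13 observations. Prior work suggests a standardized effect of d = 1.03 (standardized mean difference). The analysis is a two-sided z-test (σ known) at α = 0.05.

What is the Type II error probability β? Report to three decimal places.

β ≈ 0.253

Noncentrality parameter: δ = d·√(n/2) = 1.03 × √(13/2) = 2.6260
Critical value for a two-sided test at α = 0.05: z_{α/2} = 1.960.
Power = Φ(δ − 1.960) + Φ(−δ − 1.960) = Φ(0.666) + Φ(-4.586) = 0.7473 + 0.0000 = 0.7473.
Type II error: β = 1 − power = 1 − 0.7473 = 0.2527.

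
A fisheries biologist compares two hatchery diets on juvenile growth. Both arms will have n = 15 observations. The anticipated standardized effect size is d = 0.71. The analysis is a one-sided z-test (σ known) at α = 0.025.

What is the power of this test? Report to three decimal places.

Power ≈ 0.494

Noncentrality parameter: δ = d·√(n/2) = 0.71 × √(15/2) = 1.9444
One-sided α = 0.025 → critical value z_{0.025} = 1.960.
Power = P(Z > 1.960 − δ) = Φ(-0.016) = 0.4938.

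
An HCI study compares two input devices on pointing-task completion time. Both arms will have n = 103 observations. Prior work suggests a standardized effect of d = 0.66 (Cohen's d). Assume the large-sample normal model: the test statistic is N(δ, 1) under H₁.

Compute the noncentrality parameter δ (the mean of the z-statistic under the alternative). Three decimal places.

δ = d·√(n/2) = 0.66 × √(103/2) = 4.7364

δ ≈ 4.736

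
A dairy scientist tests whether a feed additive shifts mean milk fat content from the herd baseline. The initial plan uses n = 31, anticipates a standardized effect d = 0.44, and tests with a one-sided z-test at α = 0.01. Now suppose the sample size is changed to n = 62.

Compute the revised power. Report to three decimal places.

With n = 62: δ = d·√n = 0.44 × √62 = 3.4646. Critical value z_{0.01} = 2.326.
Revised power = P(Z > 2.326 − δ) = Φ(1.138) = 0.8725.

Power ≈ 0.872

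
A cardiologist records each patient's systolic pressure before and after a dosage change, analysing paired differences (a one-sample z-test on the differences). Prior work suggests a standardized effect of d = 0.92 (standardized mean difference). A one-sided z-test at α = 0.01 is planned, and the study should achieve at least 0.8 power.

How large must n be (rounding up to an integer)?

Set Φ(δ − 2.326) = 0.8; then δ − 2.326 = Φ⁻¹(0.8) = 0.842, giving δ = 3.168.
δ = d·√n ⇒ n = (δ/d)² = (3.168 / 0.92)² = 11.86.
Rounding up, n = 12.

n = 12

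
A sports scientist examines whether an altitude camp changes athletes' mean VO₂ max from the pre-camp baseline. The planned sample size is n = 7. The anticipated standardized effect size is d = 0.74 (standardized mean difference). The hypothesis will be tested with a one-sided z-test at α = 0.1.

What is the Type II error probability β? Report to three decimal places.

Noncentrality parameter: δ = d·√n = 0.74 × √7 = 1.9579
Critical value for a one-sided test at α = 0.1: z_α = 1.282.
Power = P(Z > 1.282 − δ) = Φ(0.676) = 0.7506.
Type II error: β = 1 − power = 1 − 0.7506 = 0.2494.

β ≈ 0.249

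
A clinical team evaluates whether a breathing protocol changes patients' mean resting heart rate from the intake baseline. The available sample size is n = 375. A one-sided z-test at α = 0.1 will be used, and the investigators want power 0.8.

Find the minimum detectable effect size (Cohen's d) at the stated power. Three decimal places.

Need Φ(δ − 1.282) = 0.8, so δ = 1.282 + 0.842 = 2.123.
δ = d·√n ⇒ d = δ/√n = 2.123/√375 = 0.1096.

d ≈ 0.110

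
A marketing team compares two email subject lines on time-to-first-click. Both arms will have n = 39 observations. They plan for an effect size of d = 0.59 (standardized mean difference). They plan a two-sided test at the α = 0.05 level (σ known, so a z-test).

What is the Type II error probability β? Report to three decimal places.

β ≈ 0.259

Noncentrality parameter: δ = d·√(n/2) = 0.59 × √(39/2) = 2.6054
Critical value for a two-sided test at α = 0.05: z_{α/2} = 1.960.
Power = Φ(δ − 1.960) + Φ(−δ − 1.960) = Φ(0.645) + Φ(-4.565) = 0.7407 + 0.0000 = 0.7407.
Type II error: β = 1 − power = 1 − 0.7407 = 0.2593.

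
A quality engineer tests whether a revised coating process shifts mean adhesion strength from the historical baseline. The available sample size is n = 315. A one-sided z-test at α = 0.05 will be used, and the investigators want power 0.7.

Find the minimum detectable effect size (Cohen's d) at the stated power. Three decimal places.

Required noncentrality: δ = z_{0.05} + z_{0.30} = 1.645 + 0.524 = 2.169.
δ = d·√n ⇒ d = δ/√n = 2.169/√315 = 0.1222.

d ≈ 0.122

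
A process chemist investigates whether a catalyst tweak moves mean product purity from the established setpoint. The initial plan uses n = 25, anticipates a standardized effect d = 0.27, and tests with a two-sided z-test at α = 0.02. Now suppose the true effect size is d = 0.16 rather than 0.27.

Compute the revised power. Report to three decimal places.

Power ≈ 0.064

With d = 0.16: δ = d·√n = 0.16 × √25 = 0.8000. Critical value z_{0.01} = 2.326.
Revised power = Φ(δ − 2.326) + Φ(−δ − 2.326) = Φ(-1.526) + Φ(-3.126) = 0.0635 + 0.0009 = 0.0643.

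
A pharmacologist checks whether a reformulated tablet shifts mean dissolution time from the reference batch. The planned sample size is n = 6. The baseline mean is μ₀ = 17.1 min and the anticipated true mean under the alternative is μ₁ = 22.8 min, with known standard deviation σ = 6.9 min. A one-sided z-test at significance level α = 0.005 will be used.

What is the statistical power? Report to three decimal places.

Power ≈ 0.290

Standardized effect: d = |μ₁ − μ₀| / σ = |22.8 − 17.1| / 6.9 = 0.8261
Noncentrality parameter: δ = d·√n = 0.8261 × √6 = 2.0235
One-sided α = 0.005 → critical value z_{0.005} = 2.576.
Power = Φ(δ − 2.576) = Φ(-0.552) = 0.2904.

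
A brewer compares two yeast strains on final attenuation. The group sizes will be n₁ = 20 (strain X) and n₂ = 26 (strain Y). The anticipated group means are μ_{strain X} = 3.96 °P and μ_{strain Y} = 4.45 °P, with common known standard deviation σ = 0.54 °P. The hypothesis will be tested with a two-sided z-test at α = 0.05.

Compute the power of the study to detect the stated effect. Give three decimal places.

Standardized effect: d = |μ_{strain X} − μ_{strain Y}| / σ = |3.96 − 4.45| / 0.54 = 0.9074
Noncentrality parameter: δ = d / √(1/n₁ + 1/n₂) = 0.9074 / √(1/20 + 1/26) = 3.0509
Two-sided α = 0.05 → critical value z_{0.025} = 1.960.
Power = Φ(δ − 1.960) + Φ(−δ − 1.960) = Φ(1.091) + Φ(-5.011) = 0.8623 + 0.0000 = 0.8623.

Power ≈ 0.862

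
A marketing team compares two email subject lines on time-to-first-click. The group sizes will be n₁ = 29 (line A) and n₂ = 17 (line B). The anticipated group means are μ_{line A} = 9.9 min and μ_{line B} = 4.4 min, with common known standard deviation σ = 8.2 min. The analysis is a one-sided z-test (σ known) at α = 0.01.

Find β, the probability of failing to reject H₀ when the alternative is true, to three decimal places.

Standardized effect: d = |μ_{line A} − μ_{line B}| / σ = |9.9 − 4.4| / 8.2 = 0.6707
Noncentrality parameter: δ = d / √(1/n₁ + 1/n₂) = 0.6707 / √(1/29 + 1/17) = 2.1958
Critical value for a one-sided test at α = 0.01: z_α = 2.326.
Power = Φ(δ − 2.326) = Φ(-0.131) = 0.4481.
Type II error: β = 1 − power = 1 − 0.4481 = 0.5519.

β ≈ 0.552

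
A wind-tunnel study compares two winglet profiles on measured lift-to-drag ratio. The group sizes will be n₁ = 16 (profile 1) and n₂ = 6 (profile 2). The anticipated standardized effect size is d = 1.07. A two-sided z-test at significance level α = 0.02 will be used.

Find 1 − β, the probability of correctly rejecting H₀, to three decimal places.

Power ≈ 0.464

Noncentrality parameter: δ = d / √(1/n₁ + 1/n₂) = 1.07 / √(1/16 + 1/6) = 2.2352
Critical value for a two-sided test at α = 0.02: z_{α/2} = 2.326.
Power = Φ(δ − 2.326) + Φ(−δ − 2.326) = Φ(-0.091) + Φ(-4.562) = 0.4637 + 0.0000 = 0.4637.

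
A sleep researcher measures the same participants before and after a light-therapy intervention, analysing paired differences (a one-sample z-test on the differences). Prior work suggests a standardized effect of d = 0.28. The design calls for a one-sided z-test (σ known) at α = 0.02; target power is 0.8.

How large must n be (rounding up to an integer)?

n = 107

Set Φ(δ − 2.054) = 0.8; then δ − 2.054 = Φ⁻¹(0.8) = 0.842, giving δ = 2.895.
δ = d·√n ⇒ n = (δ/d)² = (2.895 / 0.28)² = 106.93.
Rounding up, n = 107.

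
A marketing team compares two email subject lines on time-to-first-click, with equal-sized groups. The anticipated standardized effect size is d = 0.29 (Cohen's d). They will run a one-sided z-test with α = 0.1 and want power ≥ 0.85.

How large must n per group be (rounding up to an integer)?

Set Φ(δ − 1.282) = 0.85; then δ − 1.282 = Φ⁻¹(0.85) = 1.036, giving δ = 2.318.
δ = d·√(n/2) ⇒ n = 2(δ/d)² = 2 × (2.318 / 0.29)² = 127.78.
Round up to the next whole unit.

n = 128 per group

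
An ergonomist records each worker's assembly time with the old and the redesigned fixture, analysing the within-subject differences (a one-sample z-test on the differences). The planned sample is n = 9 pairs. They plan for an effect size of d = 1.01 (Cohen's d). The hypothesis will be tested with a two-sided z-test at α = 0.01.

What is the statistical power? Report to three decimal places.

Noncentrality parameter: δ = d·√n = 1.01 × √9 = 3.0300
Critical value for a two-sided test at α = 0.01: z_{α/2} = 2.576.
Power = Φ(δ − 2.576) + Φ(−δ − 2.576) = Φ(0.454) + Φ(-5.606) = 0.6751 + 0.0000 = 0.6751.

Power ≈ 0.675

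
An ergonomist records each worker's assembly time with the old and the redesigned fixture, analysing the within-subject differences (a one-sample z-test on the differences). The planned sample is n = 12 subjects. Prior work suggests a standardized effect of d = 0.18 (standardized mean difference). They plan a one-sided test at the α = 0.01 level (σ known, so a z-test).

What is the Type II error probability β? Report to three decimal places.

Noncentrality parameter: δ = d·√n = 0.18 × √12 = 0.6235
One-sided α = 0.01 → critical value z_{0.01} = 2.326.
Power = Φ(δ − 2.326) = Φ(-1.703) = 0.0443.
Type II error: β = 1 − power = 1 − 0.0443 = 0.9557.

β ≈ 0.956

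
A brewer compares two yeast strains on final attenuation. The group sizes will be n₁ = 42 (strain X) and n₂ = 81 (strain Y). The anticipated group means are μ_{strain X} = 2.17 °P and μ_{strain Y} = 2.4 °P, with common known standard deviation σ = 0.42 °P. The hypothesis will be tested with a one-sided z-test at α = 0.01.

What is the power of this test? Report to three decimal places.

Standardized effect: d = |μ_{strain X} − μ_{strain Y}| / σ = |2.17 − 2.4| / 0.42 = 0.5476
Noncentrality parameter: δ = d / √(1/n₁ + 1/n₂) = 0.5476 / √(1/42 + 1/81) = 2.8800
One-sided α = 0.01 → critical value z_{0.01} = 2.326.
Power = P(Z > 2.326 − δ) = Φ(0.554) = 0.7101.

Power ≈ 0.710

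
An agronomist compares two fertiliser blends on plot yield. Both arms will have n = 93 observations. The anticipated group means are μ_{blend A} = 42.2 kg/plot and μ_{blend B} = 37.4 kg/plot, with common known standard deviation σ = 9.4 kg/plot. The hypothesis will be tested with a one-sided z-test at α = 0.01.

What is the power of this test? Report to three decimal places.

Power ≈ 0.876

Standardized effect: d = |μ_{blend A} − μ_{blend B}| / σ = |42.2 − 37.4| / 9.4 = 0.5106
Noncentrality parameter: δ = d·√(n/2) = 0.5106 × √(93/2) = 3.4821
One-sided α = 0.01 → critical value z_{0.01} = 2.326.
Power = P(Z > 2.326 − δ) = Φ(1.156) = 0.8761.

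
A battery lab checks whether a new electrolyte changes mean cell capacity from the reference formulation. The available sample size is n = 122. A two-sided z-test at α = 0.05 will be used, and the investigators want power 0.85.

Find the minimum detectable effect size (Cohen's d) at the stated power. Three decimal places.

Required noncentrality: δ = z_{0.025} + z_{0.15} = 1.960 + 1.036 = 2.996.
(The second rejection-region term Φ(−δ − z_{α/2}) is negligible and dropped.)
δ = d·√n ⇒ d = δ/√n = 2.996/√122 = 0.2713.

d ≈ 0.271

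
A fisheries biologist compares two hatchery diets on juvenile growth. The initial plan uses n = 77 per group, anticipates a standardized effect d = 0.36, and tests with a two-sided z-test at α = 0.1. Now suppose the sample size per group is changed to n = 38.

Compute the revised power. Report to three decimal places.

Power ≈ 0.471

With n = 38 per group: δ = d·√(n/2) = 0.36 × √(38/2) = 1.5692. Critical value z_{0.05} = 1.645.
Revised power = Φ(δ − 1.645) + Φ(−δ − 1.645) = Φ(-0.076) + Φ(-3.214) = 0.4698 + 0.0007 = 0.4705.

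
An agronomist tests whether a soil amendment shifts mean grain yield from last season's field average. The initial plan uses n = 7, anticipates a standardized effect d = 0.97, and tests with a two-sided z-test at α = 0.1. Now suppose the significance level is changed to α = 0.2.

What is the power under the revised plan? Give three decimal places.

Power ≈ 0.901

δ = d·√n = 0.97 × √7 = 2.5664 (unchanged). New critical value: z_{0.1} = 1.282.
Revised power = Φ(δ − 1.282) + Φ(−δ − 1.282) = Φ(1.285) + Φ(-3.848) = 0.9006 + 0.0001 = 0.9006.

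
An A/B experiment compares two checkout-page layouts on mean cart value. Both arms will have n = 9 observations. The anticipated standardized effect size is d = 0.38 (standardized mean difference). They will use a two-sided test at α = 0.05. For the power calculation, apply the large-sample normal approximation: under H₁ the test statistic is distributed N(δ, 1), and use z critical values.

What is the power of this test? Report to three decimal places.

Noncentrality parameter: δ = d·√(n/2) = 0.38 × √(9/2) = 0.8061
Critical value for a two-sided test at α = 0.05: z_{α/2} = 1.960.
Power = Φ(δ − 1.960) + Φ(−δ − 1.960) = Φ(-1.154) + Φ(-2.766) = 0.1243 + 0.0028 = 0.1271.

Power ≈ 0.127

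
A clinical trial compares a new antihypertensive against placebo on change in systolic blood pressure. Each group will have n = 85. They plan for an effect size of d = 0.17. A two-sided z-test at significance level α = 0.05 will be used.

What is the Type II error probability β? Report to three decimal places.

β ≈ 0.802

Noncentrality parameter: δ = d·√(n/2) = 0.17 × √(85/2) = 1.1083
Critical value for a two-sided test at α = 0.05: z_{α/2} = 1.960.
Power = Φ(δ − 1.960) + Φ(−δ − 1.960) = Φ(-0.852) + Φ(-3.068) = 0.1972 + 0.0011 = 0.1983.
Type II error: β = 1 − power = 1 − 0.1983 = 0.8017.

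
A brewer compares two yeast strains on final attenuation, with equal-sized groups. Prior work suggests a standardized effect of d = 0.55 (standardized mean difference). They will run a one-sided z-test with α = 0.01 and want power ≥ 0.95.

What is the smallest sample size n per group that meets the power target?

For power 0.95 need Φ(δ − z_{0.01}) = 0.95, so δ = z_{0.01} + z_{0.05} = 2.326 + 1.645 = 3.971.
δ = d·√(n/2) ⇒ n = 2(δ/d)² = 2 × (3.971 / 0.55)² = 104.27.
Rounding up, n = 105 per group.

n = 105 per group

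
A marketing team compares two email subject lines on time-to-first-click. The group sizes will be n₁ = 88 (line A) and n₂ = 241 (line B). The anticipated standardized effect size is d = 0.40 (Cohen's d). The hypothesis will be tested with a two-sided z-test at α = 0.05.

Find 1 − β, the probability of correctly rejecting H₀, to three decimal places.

Power ≈ 0.895

Noncentrality parameter: δ = d / √(1/n₁ + 1/n₂) = 0.40 / √(1/88 + 1/241) = 3.2115
Two-sided α = 0.05 → critical value z_{0.025} = 1.960.
Power = Φ(δ − 1.960) + Φ(−δ − 1.960) = Φ(1.252) + Φ(-5.171) = 0.8946 + 0.0000 = 0.8946.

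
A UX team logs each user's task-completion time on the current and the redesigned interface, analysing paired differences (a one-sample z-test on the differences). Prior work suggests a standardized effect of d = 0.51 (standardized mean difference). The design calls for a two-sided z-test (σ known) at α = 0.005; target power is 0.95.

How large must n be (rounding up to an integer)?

n = 77

Set Φ(δ − 2.807) = 0.95; then δ − 2.807 = Φ⁻¹(0.95) = 1.645, giving δ = 4.452.
(For δ > 0 the lower-tail rejection region contributes negligibly to power, so the one-term inversion is standard.)
δ = d·√n ⇒ n = (δ/d)² = (4.452 / 0.51)² = 76.20.
Round up to the next whole unit.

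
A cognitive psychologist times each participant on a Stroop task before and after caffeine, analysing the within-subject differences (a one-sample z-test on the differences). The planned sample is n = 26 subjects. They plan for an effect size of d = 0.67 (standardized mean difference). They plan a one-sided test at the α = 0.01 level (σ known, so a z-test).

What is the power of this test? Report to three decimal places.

Power ≈ 0.862

Noncentrality parameter: δ = d·√n = 0.67 × √26 = 3.4163
One-sided α = 0.01 → critical value z_{0.01} = 2.326.
Power = Φ(δ − 2.326) = Φ(1.090) = 0.8621.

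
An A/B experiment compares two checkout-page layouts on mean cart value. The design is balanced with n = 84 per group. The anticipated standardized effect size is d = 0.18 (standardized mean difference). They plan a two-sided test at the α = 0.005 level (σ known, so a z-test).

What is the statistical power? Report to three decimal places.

Power ≈ 0.050

Noncentrality parameter: δ = d·√(n/2) = 0.18 × √(84/2) = 1.1665
Two-sided α = 0.005 → critical value z_{0.0025} = 2.807.
Power = Φ(δ − 2.807) + Φ(−δ − 2.807) = Φ(-1.641) + Φ(-3.974) = 0.0505 + 0.0000 = 0.0505.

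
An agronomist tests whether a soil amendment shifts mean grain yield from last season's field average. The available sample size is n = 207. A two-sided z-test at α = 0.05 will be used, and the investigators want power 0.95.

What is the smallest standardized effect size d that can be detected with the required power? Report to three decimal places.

d ≈ 0.251

Required noncentrality: δ = z_{0.025} + z_{0.05} = 1.960 + 1.645 = 3.605.
(Lower-tail contribution to power is negligible for δ > 0.)
δ = d·√n ⇒ d = δ/√n = 3.605/√207 = 0.2506.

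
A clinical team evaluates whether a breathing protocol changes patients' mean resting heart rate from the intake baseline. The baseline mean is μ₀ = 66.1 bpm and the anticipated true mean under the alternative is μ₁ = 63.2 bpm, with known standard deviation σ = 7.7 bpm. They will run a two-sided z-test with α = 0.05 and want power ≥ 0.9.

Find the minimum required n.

Standardized effect: d = |μ₁ − μ₀| / σ = |63.2 − 66.1| / 7.7 = 0.3766
For power 0.9 need Φ(δ − z_{0.025}) = 0.9, so δ = z_{0.025} + z_{0.10} = 1.960 + 1.282 = 3.242.
(Ignoring the negligible lower-tail rejection probability gives the usual closed-form inversion.)
δ = d·√n ⇒ n = (δ/d)² = (3.242 / 0.3766)² = 74.08.
Rounding up, n = 75.

n = 75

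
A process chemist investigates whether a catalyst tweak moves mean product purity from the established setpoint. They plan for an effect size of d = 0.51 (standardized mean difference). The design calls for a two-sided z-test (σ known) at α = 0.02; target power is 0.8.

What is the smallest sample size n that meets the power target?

Set Φ(δ − 2.326) = 0.8; then δ − 2.326 = Φ⁻¹(0.8) = 0.842, giving δ = 3.168.
(Ignoring the negligible lower-tail rejection probability gives the usual closed-form inversion.)
δ = d·√n ⇒ n = (δ/d)² = (3.168 / 0.51)² = 38.59.
Round up to the next whole unit.

n = 39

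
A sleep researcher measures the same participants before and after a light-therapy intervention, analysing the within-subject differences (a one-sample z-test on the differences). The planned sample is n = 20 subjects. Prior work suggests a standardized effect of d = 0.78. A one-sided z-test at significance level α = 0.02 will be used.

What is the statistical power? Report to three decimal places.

Noncentrality parameter: δ = d·√n = 0.78 × √20 = 3.4883
Critical value for a one-sided test at α = 0.02: z_α = 2.054.
Power = Φ(δ − 2.054) = Φ(1.435) = 0.9243.

Power ≈ 0.924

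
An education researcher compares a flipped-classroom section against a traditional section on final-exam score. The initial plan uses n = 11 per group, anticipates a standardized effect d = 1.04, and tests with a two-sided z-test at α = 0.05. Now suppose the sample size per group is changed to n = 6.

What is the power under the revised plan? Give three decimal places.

Power ≈ 0.437

With n = 6 per group: δ = d·√(n/2) = 1.04 × √(6/2) = 1.8013. Critical value z_{0.025} = 1.960.
Revised power = Φ(δ − 1.960) + Φ(−δ − 1.960) = Φ(-0.159) + Φ(-3.761) = 0.4370 + 0.0001 = 0.4371.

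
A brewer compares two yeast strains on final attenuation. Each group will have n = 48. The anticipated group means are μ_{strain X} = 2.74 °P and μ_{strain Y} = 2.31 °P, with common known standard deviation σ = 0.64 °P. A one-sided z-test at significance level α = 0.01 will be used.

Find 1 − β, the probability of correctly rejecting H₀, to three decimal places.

Standardized effect: d = |μ_{strain X} − μ_{strain Y}| / σ = |2.74 − 2.31| / 0.64 = 0.6719
Noncentrality parameter: δ = d·√(n/2) = 0.6719 × √(48/2) = 3.2915
One-sided α = 0.01 → critical value z_{0.01} = 2.326.
Power = P(Z > 2.326 − δ) = Φ(0.965) = 0.8328.

Power ≈ 0.833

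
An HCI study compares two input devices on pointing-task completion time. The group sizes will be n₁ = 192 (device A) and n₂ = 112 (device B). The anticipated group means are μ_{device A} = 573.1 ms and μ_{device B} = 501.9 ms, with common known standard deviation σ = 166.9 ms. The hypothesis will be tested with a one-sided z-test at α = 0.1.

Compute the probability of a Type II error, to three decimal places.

Standardized effect: d = |μ_{device A} − μ_{device B}| / σ = |573.1 − 501.9| / 166.9 = 0.4266
Noncentrality parameter: δ = d / √(1/n₁ + 1/n₂) = 0.4266 / √(1/192 + 1/112) = 3.5880
Critical value for a one-sided test at α = 0.1: z_α = 1.282.
Power = P(Z > 1.282 − δ) = Φ(2.306) = 0.9895.
Type II error: β = 1 − power = 1 − 0.9895 = 0.0105.

β ≈ 0.011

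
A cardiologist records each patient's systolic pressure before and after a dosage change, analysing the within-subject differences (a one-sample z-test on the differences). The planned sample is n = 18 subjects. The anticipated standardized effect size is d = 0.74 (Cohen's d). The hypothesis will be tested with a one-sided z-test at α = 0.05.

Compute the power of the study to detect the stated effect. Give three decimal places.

Power ≈ 0.933

Noncentrality parameter: δ = d·√n = 0.74 × √18 = 3.1396
One-sided α = 0.05 → critical value z_{0.05} = 1.645.
Power = Φ(δ − 1.645) = Φ(1.495) = 0.9325.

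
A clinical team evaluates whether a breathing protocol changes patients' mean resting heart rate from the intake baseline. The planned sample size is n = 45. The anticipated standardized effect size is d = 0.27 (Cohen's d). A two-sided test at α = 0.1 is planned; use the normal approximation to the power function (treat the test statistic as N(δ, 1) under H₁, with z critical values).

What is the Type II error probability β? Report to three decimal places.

Noncentrality parameter: δ = d·√n = 0.27 × √45 = 1.8112
Two-sided α = 0.1 → critical value z_{0.05} = 1.645.
Power = Φ(δ − 1.645) + Φ(−δ − 1.645) = Φ(0.166) + Φ(-3.456) = 0.5661 + 0.0003 = 0.5663.
Type II error: β = 1 − power = 1 − 0.5663 = 0.4337.

β ≈ 0.434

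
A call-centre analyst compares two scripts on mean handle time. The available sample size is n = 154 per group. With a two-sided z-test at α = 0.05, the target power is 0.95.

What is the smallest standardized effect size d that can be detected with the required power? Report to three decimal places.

d ≈ 0.411

Need Φ(δ − 1.960) = 0.95, so δ = 1.960 + 1.645 = 3.605.
(The second rejection-region term Φ(−δ − z_{α/2}) is negligible and dropped.)
δ = d·√(n/2) ⇒ d = δ/√(n/2) = 3.605/√(154/2) = 0.4108.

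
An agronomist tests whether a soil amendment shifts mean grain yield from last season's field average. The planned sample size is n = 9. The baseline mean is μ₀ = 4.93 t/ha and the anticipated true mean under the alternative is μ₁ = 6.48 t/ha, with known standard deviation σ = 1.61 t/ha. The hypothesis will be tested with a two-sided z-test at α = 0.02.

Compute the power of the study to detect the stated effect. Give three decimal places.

Power ≈ 0.713

Standardized effect: d = |μ₁ − μ₀| / σ = |6.48 − 4.93| / 1.61 = 0.9627
Noncentrality parameter: δ = d·√n = 0.9627 × √9 = 2.8882
Two-sided α = 0.02 → critical value z_{0.01} = 2.326.
Power = Φ(δ − 2.326) + Φ(−δ − 2.326) = Φ(0.562) + Φ(-5.215) = 0.7129 + 0.0000 = 0.7129.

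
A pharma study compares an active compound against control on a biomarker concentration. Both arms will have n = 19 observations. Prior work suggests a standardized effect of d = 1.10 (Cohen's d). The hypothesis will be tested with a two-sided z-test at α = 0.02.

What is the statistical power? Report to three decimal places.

Power ≈ 0.856

Noncentrality parameter: δ = d·√(n/2) = 1.10 × √(19/2) = 3.3904
Two-sided α = 0.02 → critical value z_{0.01} = 2.326.
Power = Φ(δ − 2.326) + Φ(−δ − 2.326) = Φ(1.064) + Φ(-5.717) = 0.8564 + 0.0000 = 0.8564.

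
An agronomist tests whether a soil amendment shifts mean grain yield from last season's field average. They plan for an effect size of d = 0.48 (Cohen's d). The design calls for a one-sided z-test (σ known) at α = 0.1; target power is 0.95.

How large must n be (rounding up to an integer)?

For power 0.95 need Φ(δ − z_{0.1}) = 0.95, so δ = z_{0.1} + z_{0.05} = 1.282 + 1.645 = 2.926.
δ = d·√n ⇒ n = (δ/d)² = (2.926 / 0.48)² = 37.17.
Round up to the next whole unit.

n = 38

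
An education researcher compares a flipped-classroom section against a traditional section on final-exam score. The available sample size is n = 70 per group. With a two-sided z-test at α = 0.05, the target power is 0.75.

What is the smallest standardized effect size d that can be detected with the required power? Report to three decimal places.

Need Φ(δ − 1.960) = 0.75, so δ = 1.960 + 0.674 = 2.634.
(The second rejection-region term Φ(−δ − z_{α/2}) is negligible and dropped.)
δ = d·√(n/2) ⇒ d = δ/√(n/2) = 2.634/√(70/2) = 0.4453.

d ≈ 0.445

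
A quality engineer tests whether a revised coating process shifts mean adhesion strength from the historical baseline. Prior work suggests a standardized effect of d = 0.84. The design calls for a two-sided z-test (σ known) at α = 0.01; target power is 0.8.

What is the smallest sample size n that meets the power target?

n = 17

For power 0.8 need Φ(δ − z_{0.005}) = 0.8, so δ = z_{0.005} + z_{0.20} = 2.576 + 0.842 = 3.417.
(Ignoring the negligible lower-tail rejection probability gives the usual closed-form inversion.)
δ = d·√n ⇒ n = (δ/d)² = (3.417 / 0.84)² = 16.55.
Rounding up, n = 17.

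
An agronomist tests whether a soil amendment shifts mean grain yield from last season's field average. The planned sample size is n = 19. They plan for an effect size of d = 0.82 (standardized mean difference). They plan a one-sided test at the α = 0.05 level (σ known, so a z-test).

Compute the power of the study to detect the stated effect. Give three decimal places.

Noncentrality parameter: δ = d·√n = 0.82 × √19 = 3.5743
One-sided α = 0.05 → critical value z_{0.05} = 1.645.
Power = P(Z > 1.645 − δ) = Φ(1.929) = 0.9732.

Power ≈ 0.973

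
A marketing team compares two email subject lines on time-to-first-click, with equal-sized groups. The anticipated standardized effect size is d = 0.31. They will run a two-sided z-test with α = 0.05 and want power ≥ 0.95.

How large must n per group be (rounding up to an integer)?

Set Φ(δ − 1.960) = 0.95; then δ − 1.960 = Φ⁻¹(0.95) = 1.645, giving δ = 3.605.
(Ignoring the negligible lower-tail rejection probability gives the usual closed-form inversion.)
δ = d·√(n/2) ⇒ n = 2(δ/d)² = 2 × (3.605 / 0.31)² = 270.44.
Round up to the next whole unit.

n = 271 per group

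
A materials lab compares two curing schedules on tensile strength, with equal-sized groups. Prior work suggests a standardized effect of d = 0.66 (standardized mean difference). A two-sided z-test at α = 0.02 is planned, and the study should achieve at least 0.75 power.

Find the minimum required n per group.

n = 42 per group

Set Φ(δ − 2.326) = 0.75; then δ − 2.326 = Φ⁻¹(0.75) = 0.674, giving δ = 3.001.
(The Φ(−δ − z_{α/2}) term is vanishingly small for δ > 0 and is dropped in the standard sample-size formula.)
δ = d·√(n/2) ⇒ n = 2(δ/d)² = 2 × (3.001 / 0.66)² = 41.35.
Round up to the next whole unit.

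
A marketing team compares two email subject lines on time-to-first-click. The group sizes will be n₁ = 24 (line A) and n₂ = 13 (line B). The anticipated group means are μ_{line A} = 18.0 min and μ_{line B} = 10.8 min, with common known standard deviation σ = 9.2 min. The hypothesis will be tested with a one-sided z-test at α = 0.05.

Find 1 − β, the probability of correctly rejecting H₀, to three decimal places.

Power ≈ 0.735

Standardized effect: d = |μ_{line A} − μ_{line B}| / σ = |18.0 − 10.8| / 9.2 = 0.7826
Noncentrality parameter: δ = d / √(1/n₁ + 1/n₂) = 0.7826 / √(1/24 + 1/13) = 2.2726
One-sided α = 0.05 → critical value z_{0.05} = 1.645.
Power = Φ(δ − 1.645) = Φ(0.628) = 0.7349.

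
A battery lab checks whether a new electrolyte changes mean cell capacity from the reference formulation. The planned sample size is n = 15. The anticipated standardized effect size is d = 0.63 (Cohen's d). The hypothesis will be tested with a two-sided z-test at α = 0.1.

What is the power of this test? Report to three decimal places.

Noncentrality parameter: λ = d·√n = 0.63 × √15 = 2.4400
Two-sided α = 0.1 → critical value z_{0.05} = 1.645.
Power = Φ(λ − 1.645) + Φ(−λ − 1.645) = Φ(0.795) + Φ(-4.085) = 0.7867 + 0.0000 = 0.7868.

Power ≈ 0.787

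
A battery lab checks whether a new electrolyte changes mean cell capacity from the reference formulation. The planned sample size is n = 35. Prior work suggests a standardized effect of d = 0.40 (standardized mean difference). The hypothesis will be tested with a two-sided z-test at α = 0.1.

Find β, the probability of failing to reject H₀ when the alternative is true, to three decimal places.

Noncentrality parameter: δ = d·√n = 0.40 × √35 = 2.3664
Two-sided α = 0.1 → critical value z_{0.05} = 1.645.
Power = Φ(δ − 1.645) + Φ(−δ − 1.645) = Φ(0.722) + Φ(-4.011) = 0.7647 + 0.0000 = 0.7648.
Type II error: β = 1 − power = 1 − 0.7648 = 0.2352.

β ≈ 0.235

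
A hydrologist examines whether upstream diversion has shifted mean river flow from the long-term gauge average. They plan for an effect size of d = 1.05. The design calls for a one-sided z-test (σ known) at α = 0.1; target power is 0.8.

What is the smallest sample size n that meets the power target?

Set Φ(δ − 1.282) = 0.8; then δ − 1.282 = Φ⁻¹(0.8) = 0.842, giving δ = 2.123.
δ = d·√n ⇒ n = (δ/d)² = (2.123 / 1.05)² = 4.09.
Round up to the next whole unit.

n = 5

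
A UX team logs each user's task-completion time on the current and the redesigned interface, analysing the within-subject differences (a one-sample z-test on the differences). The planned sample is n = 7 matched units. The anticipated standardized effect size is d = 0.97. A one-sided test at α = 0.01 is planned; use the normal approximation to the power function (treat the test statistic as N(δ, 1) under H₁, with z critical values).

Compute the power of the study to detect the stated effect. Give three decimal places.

Power ≈ 0.595

Noncentrality parameter: δ = d·√n = 0.97 × √7 = 2.5664
One-sided α = 0.01 → critical value z_{0.01} = 2.326.
Power = Φ(δ − 2.326) = Φ(0.240) = 0.5948.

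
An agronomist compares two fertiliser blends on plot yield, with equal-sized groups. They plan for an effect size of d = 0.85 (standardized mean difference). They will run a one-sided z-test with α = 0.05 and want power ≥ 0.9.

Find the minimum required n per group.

For power 0.9 need Φ(δ − z_{0.05}) = 0.9, so δ = z_{0.05} + z_{0.10} = 1.645 + 1.282 = 2.926.
δ = d·√(n/2) ⇒ n = 2(δ/d)² = 2 × (2.926 / 0.85)² = 23.71.
Rounding up, n = 24 per group.

n = 24 per group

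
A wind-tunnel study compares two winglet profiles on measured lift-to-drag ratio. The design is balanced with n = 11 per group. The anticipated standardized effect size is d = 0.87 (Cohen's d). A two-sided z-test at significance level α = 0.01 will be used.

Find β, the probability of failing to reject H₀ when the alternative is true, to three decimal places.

β ≈ 0.704

Noncentrality parameter: δ = d·√(n/2) = 0.87 × √(11/2) = 2.0403
Two-sided α = 0.01 → critical value z_{0.005} = 2.576.
Power = Φ(δ − 2.576) + Φ(−δ − 2.576) = Φ(-0.535) + Φ(-4.616) = 0.2962 + 0.0000 = 0.2962.
Type II error: β = 1 − power = 1 − 0.2962 = 0.7038.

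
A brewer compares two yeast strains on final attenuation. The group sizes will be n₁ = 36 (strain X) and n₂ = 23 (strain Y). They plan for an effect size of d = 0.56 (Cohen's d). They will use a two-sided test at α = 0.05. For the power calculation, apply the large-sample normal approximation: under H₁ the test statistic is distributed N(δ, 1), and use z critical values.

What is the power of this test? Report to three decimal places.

Power ≈ 0.555

Noncentrality parameter: δ = d / √(1/n₁ + 1/n₂) = 0.56 / √(1/36 + 1/23) = 2.0979
Two-sided α = 0.05 → critical value z_{0.025} = 1.960.
Power = Φ(δ − 1.960) + Φ(−δ − 1.960) = Φ(0.138) + Φ(-4.058) = 0.5548 + 0.0000 = 0.5549.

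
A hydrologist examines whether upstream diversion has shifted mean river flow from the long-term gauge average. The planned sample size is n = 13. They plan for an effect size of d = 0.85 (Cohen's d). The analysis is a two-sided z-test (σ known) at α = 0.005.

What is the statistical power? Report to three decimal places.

Power ≈ 0.602

Noncentrality parameter: δ = d·√n = 0.85 × √13 = 3.0647
Critical value for a two-sided test at α = 0.005: z_{α/2} = 2.807.
Power = Φ(δ − 2.807) + Φ(−δ − 2.807) = Φ(0.258) + Φ(-5.872) = 0.6017 + 0.0000 = 0.6017.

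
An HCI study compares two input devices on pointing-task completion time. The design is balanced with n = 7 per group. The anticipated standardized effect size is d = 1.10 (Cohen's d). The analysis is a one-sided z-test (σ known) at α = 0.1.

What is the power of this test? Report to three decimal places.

Power ≈ 0.781

Noncentrality parameter: δ = d·√(n/2) = 1.10 × √(7/2) = 2.0579
Critical value for a one-sided test at α = 0.1: z_α = 1.282.
Power = P(Z > 1.282 − δ) = Φ(0.776) = 0.7812.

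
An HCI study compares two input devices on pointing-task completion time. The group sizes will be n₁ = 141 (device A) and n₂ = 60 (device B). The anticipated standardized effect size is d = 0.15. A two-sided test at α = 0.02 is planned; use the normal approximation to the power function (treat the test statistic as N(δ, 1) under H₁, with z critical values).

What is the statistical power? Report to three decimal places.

Noncentrality parameter: δ = d / √(1/n₁ + 1/n₂) = 0.15 / √(1/141 + 1/60) = 0.9731
Critical value for a two-sided test at α = 0.02: z_{α/2} = 2.326.
Power = Φ(δ − 2.326) + Φ(−δ − 2.326) = Φ(-1.353) + Φ(-3.299) = 0.0880 + 0.0005 = 0.0885.

Power ≈ 0.088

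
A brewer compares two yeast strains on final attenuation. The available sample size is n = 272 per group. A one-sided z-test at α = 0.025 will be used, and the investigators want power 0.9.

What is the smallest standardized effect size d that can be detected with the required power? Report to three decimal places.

d ≈ 0.278

Required noncentrality: δ = z_{0.025} + z_{0.10} = 1.960 + 1.282 = 3.242.
δ = d·√(n/2) ⇒ d = δ/√(n/2) = 3.242/√(272/2) = 0.2780.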